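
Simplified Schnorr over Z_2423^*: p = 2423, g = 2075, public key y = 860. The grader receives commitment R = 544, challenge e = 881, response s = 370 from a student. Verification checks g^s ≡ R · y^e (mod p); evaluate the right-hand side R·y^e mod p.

860^881 mod 2423 = 618
R · y^e ≡ 544·618 = 336192 ≡ 1818 (mod 2423)

1818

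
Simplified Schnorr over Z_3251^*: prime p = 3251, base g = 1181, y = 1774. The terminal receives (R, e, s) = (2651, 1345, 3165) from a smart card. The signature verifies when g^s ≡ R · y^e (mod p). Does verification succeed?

fails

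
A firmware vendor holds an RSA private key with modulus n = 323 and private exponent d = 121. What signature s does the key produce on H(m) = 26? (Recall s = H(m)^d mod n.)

26

(H(m))^2 ≡ 26^2 = 676 ≡ 30
(H(m))^4 ≡ 30^2 = 900 ≡ 254
(H(m))^8 ≡ 254^2 = 64516 ≡ 239
(H(m))^16 ≡ 239^2 = 57121 ≡ 273
(H(m))^32 ≡ 273^2 = 74529 ≡ 239
(H(m))^64 ≡ 239^2 = 57121 ≡ 273
121 = 64 + 32 + 16 + 8 + 1, so (H(m))^121 ≡ 273·239·273·239·26 ≡ 26 (mod 323)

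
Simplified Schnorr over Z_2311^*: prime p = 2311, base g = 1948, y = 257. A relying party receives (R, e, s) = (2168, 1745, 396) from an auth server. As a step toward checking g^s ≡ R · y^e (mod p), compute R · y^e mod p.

Squares mod 2311: 257^1≡257, 257^2≡1341, 257^4≡323, 257^8≡334, 257^16≡628, 257^32≡1514, 257^64≡1995, 257^128≡483, 257^256≡2189, 257^512≡1018, 257^1024≡996
1745 = 1024 + 512 + 128 + 64 + 16 + 1, so 257^1745 ≡ 996·1018·483·1995·628·257 ≡ 483 (mod 2311)
R · y^e ≡ 2168·483 = 1047144 ≡ 261 (mod 2311)

261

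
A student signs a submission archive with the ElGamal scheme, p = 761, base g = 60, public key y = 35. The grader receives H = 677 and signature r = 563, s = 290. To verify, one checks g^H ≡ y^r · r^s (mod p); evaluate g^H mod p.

231

60^2 = 3600 ≡ 556
60^4 ≡ 556^2 = 309136 ≡ 170
60^8 ≡ 170^2 = 28900 ≡ 743
60^16 ≡ 743^2 = 552049 ≡ 324
60^32 ≡ 324^2 = 104976 ≡ 719
60^64 ≡ 719^2 = 516961 ≡ 242
60^128 ≡ 242^2 = 58564 ≡ 728
60^256 ≡ 728^2 = 529984 ≡ 328
60^512 ≡ 328^2 = 107584 ≡ 283
677 = 512 + 128 + 32 + 4 + 1, so 60^677 ≡ 283·728·719·170·60 ≡ 231 (mod 761)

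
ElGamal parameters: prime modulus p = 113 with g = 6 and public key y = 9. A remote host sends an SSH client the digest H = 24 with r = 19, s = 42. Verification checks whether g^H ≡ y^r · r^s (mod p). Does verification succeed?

fails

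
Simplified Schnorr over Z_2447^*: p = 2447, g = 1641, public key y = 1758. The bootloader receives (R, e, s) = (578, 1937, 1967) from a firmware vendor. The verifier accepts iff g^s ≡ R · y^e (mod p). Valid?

g^s mod p:
1641^2 = 2692881 ≡ 1181
1641^4 ≡ 1181^2 = 1394761 ≡ 2418
1641^8 ≡ 2418^2 = 5846724 ≡ 841
1641^16 ≡ 841^2 = 707281 ≡ 98
1641^32 ≡ 98^2 = 9604 ≡ 2263
1641^64 ≡ 2263^2 = 5121169 ≡ 2045
1641^128 ≡ 2045^2 = 4182025 ≡ 102
1641^256 ≡ 102^2 = 10404 ≡ 616
1641^512 ≡ 616^2 = 379456 ≡ 171
1641^1024 ≡ 171^2 = 29241 ≡ 2324
1967 = 1024 + 512 + 256 + 128 + 32 + 8 + 4 + 2 + 1, so 1641^1967 ≡ 2324·171·616·102·2263·841·2418·1181·1641 ≡ 2055 (mod 2447)
R · y^e mod p:
1758^2 = 3090564 ≡ 3
1758^4 ≡ 3^2 = 9
1758^8 ≡ 9^2 = 81
1758^16 ≡ 81^2 = 6561 ≡ 1667
1758^32 ≡ 1667^2 = 2778889 ≡ 1544
1758^64 ≡ 1544^2 = 2383936 ≡ 558
1758^128 ≡ 558^2 = 311364 ≡ 595
1758^256 ≡ 595^2 = 354025 ≡ 1657
1758^512 ≡ 1657^2 = 2745649 ≡ 115
1758^1024 ≡ 115^2 = 13225 ≡ 990
1937 = 1024 + 512 + 256 + 128 + 16 + 1, so 1758^1937 ≡ 990·115·1657·595·1667·1758 ≡ 1280 (mod 2447)
578·1280 = 739840 ≡ 846 (mod 2447)
2055 ≠ 846; the check fails.

no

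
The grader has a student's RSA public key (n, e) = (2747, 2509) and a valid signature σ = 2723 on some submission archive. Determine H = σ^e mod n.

σ^2509 mod 2747 = 1450

1450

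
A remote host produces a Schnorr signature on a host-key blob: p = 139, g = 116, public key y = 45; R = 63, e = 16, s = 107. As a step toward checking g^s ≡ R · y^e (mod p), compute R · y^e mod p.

79

45^16 mod 139 = 52
R · y^e ≡ 63·52 = 3276 ≡ 79 (mod 139)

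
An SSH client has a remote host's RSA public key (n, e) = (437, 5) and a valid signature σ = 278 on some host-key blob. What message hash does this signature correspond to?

331

σ^2 ≡ 278^2 = 77284 ≡ 372
σ^4 ≡ 372^2 = 138384 ≡ 292
5 = 4 + 1, so σ^5 ≡ 292·278 ≡ 331 (mod 437)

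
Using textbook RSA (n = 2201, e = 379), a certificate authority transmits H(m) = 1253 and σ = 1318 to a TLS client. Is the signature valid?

Squares mod 2201: σ^1≡1318, σ^2≡535, σ^4≡95, σ^8≡221, σ^16≡419, σ^32≡1682, σ^64≡839, σ^128≡1802, σ^256≡729
379 = 256 + 64 + 32 + 16 + 8 + 2 + 1, so σ^379 ≡ 729·839·1682·419·221·535·1318 ≡ 839 (mod 2201)
σ^379 mod 2201 = 839, but H(m) = 1253.

invalid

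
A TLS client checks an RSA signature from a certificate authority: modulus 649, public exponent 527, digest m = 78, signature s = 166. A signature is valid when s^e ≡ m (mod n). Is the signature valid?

valid

Squares mod 649: s^1≡166, s^2≡298, s^4≡540, s^8≡199, s^16≡12, s^32≡144, s^64≡617, s^128≡375, s^256≡441, s^512≡430
527 = 512 + 8 + 4 + 2 + 1, so s^527 ≡ 430·199·540·298·166 ≡ 78 (mod 649)
Since 78 equals the digest 78, verification succeeds.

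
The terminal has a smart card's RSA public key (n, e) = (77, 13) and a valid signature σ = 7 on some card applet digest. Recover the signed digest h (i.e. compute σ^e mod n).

Squares mod 77: σ^1≡7, σ^2≡49, σ^4≡14, σ^8≡42
13 = 8 + 4 + 1, so σ^13 ≡ 42·14·7 ≡ 35 (mod 77)

35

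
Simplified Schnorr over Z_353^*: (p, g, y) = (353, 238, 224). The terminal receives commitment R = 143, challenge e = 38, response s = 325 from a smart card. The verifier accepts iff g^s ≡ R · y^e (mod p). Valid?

g^s mod p:
238^2 = 56644 ≡ 164
238^4 ≡ 164^2 = 26896 ≡ 68
238^8 ≡ 68^2 = 4624 ≡ 35
238^16 ≡ 35^2 = 1225 ≡ 166
238^32 ≡ 166^2 = 27556 ≡ 22
238^64 ≡ 22^2 = 484 ≡ 131
238^128 ≡ 131^2 = 17161 ≡ 217
238^256 ≡ 217^2 = 47089 ≡ 140
325 = 256 + 64 + 4 + 1, so 238^325 ≡ 140·131·68·238 ≡ 158 (mod 353)
R · y^e mod p:
224^2 = 50176 ≡ 50
224^4 ≡ 50^2 = 2500 ≡ 29
224^8 ≡ 29^2 = 841 ≡ 135
224^16 ≡ 135^2 = 18225 ≡ 222
224^32 ≡ 222^2 = 49284 ≡ 217
38 = 32 + 4 + 2, so 224^38 ≡ 217·29·50 ≡ 127 (mod 353)
143·127 = 18161 ≡ 158 (mod 353)
158 ≡ 158 (mod 353); signature holds.

yes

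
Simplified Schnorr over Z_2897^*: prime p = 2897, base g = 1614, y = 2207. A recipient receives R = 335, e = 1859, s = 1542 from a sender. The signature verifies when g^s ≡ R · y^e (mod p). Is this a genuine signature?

genuine

g^s mod p:
Squares mod 2897: 1614^1≡1614, 1614^2≡593, 1614^4≡1112, 1614^8≡2422, 1614^16≡2556, 1614^32≡401, 1614^64≡1466, 1614^128≡2479, 1614^256≡904, 1614^512≡262, 1614^1024≡2013
1542 = 1024 + 512 + 4 + 2, so 1614^1542 ≡ 2013·262·1112·593 ≡ 826 (mod 2897)
R · y^e mod p:
Squares mod 2897: 2207^1≡2207, 2207^2≡992, 2207^4≡1981, 2207^8≡1823, 2207^16≡470, 2207^32≡728, 2207^64≡2730, 2207^128≡1816, 2207^256≡1070, 2207^512≡585, 2207^1024≡379
1859 = 1024 + 512 + 256 + 64 + 2 + 1, so 2207^1859 ≡ 379·585·1070·2730·992·2207 ≡ 63 (mod 2897)
335·63 = 21105 ≡ 826 (mod 2897)
826 ≡ 826 (mod 2897); signature holds.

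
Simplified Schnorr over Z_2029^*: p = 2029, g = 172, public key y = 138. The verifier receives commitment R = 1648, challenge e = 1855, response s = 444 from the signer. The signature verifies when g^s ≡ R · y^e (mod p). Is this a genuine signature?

g^s mod p:
Squares mod 2029: 172^1≡172, 172^2≡1178, 172^4≡1877, 172^8≡785, 172^16≡1438, 172^32≡293, 172^64≡631, 172^128≡477, 172^256≡281
444 = 256 + 128 + 32 + 16 + 8 + 4, so 172^444 ≡ 281·477·293·1438·785·1877 ≡ 891 (mod 2029)
R · y^e mod p:
Squares mod 2029: 138^1≡138, 138^2≡783, 138^4≡331, 138^8≡2024, 138^16≡25, 138^32≡625, 138^64≡1057, 138^128≡1299, 138^256≡1302, 138^512≡989, 138^1024≡143
1855 = 1024 + 512 + 256 + 32 + 16 + 8 + 4 + 2 + 1, so 138^1855 ≡ 143·989·1302·625·25·2024·331·783·138 ≡ 1646 (mod 2029)
1648·1646 = 2712608 ≡ 1864 (mod 2029)
891 ≠ 1864; the check fails.

forged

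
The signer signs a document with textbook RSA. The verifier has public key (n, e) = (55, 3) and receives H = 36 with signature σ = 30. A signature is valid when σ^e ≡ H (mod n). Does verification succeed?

fails

Squares mod 55: σ^1≡30, σ^2≡20
3 = 2 + 1, so σ^3 ≡ 20·30 ≡ 50 (mod 55)
σ^3 mod 55 = 50, but H = 36.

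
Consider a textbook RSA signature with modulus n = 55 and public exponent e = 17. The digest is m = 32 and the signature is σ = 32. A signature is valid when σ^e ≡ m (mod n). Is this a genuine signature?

σ^2 ≡ 32^2 = 1024 ≡ 34
σ^4 ≡ 34^2 = 1156 ≡ 1
σ^8 ≡ 1^2 = 1
σ^16 ≡ 1^2 = 1
17 = 16 + 1, so σ^17 ≡ 1·32 ≡ 32 (mod 55)
σ^17 mod 55 = 32 matches m.

genuine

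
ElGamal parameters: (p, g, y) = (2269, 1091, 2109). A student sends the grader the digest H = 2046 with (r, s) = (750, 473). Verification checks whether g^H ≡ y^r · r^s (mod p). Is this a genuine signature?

Left side g^H mod p:
1091^2 = 1190281 ≡ 1325
1091^4 ≡ 1325^2 = 1755625 ≡ 1688
1091^8 ≡ 1688^2 = 2849344 ≡ 1749
1091^16 ≡ 1749^2 = 3059001 ≡ 389
1091^32 ≡ 389^2 = 151321 ≡ 1567
1091^64 ≡ 1567^2 = 2455489 ≡ 431
1091^128 ≡ 431^2 = 185761 ≡ 1972
1091^256 ≡ 1972^2 = 3888784 ≡ 1987
1091^512 ≡ 1987^2 = 3948169 ≡ 109
1091^1024 ≡ 109^2 = 11881 ≡ 536
2046 = 1024 + 512 + 256 + 128 + 64 + 32 + 16 + 8 + 4 + 2, so 1091^2046 ≡ 536·109·1987·1972·431·1567·389·1749·1688·1325 ≡ 1657 (mod 2269)
Right side y^r · r^s mod p:
2109^2 = 4447881 ≡ 641
2109^4 ≡ 641^2 = 410881 ≡ 192
2109^8 ≡ 192^2 = 36864 ≡ 560
2109^16 ≡ 560^2 = 313600 ≡ 478
2109^32 ≡ 478^2 = 228484 ≡ 1584
2109^64 ≡ 1584^2 = 2509056 ≡ 1811
2109^128 ≡ 1811^2 = 3279721 ≡ 1016
2109^256 ≡ 1016^2 = 1032256 ≡ 2130
2109^512 ≡ 2130^2 = 4536900 ≡ 1169
750 = 512 + 128 + 64 + 32 + 8 + 4 + 2, so 2109^750 ≡ 1169·1016·1811·1584·560·192·641 ≡ 694 (mod 2269)
750^2 = 562500 ≡ 2057
750^4 ≡ 2057^2 = 4231249 ≡ 1833
750^8 ≡ 1833^2 = 3359889 ≡ 1769
750^16 ≡ 1769^2 = 3129361 ≡ 410
750^32 ≡ 410^2 = 168100 ≡ 194
750^64 ≡ 194^2 = 37636 ≡ 1332
750^128 ≡ 1332^2 = 1774224 ≡ 2135
750^256 ≡ 2135^2 = 4558225 ≡ 2073
473 = 256 + 128 + 64 + 16 + 8 + 1, so 750^473 ≡ 2073·2135·1332·410·1769·750 ≡ 1317 (mod 2269)
694·1317 = 913998 ≡ 1860 (mod 2269)
1657 ≠ 1860, so verification fails.

forged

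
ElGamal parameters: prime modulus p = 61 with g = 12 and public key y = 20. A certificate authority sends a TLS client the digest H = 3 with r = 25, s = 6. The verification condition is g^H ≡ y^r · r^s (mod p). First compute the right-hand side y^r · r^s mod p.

20

20^2 = 400 ≡ 34
20^4 ≡ 34^2 = 1156 ≡ 58
20^8 ≡ 58^2 = 3364 ≡ 9
20^16 ≡ 9^2 = 81 ≡ 20
25 = 16 + 8 + 1, so 20^25 ≡ 20·9·20 ≡ 1 (mod 61)
25^2 = 625 ≡ 15
25^4 ≡ 15^2 = 225 ≡ 42
6 = 4 + 2, so 25^6 ≡ 42·15 ≡ 20 (mod 61)
y^r · r^s ≡ 1·20 = 20 ≡ 20 (mod 61)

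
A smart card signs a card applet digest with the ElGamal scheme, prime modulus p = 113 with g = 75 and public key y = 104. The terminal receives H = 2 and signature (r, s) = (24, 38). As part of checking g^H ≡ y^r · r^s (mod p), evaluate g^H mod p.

88

Squares mod 113: 75^1≡75, 75^2≡88
75^2 ≡ 88 (mod 113)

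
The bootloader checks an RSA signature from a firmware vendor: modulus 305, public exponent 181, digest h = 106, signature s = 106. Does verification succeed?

passes

Squares mod 305: s^1≡106, s^2≡256, s^4≡266, s^8≡301, s^16≡16, s^32≡256, s^64≡266, s^128≡301
181 = 128 + 32 + 16 + 4 + 1, so s^181 ≡ 301·256·16·266·106 ≡ 106 (mod 305)
106 = h, so the signature checks out.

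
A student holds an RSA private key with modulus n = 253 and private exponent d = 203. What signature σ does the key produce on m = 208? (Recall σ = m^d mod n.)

Squares mod 253: m^1≡208, m^2≡1, m^4≡1, m^8≡1, m^16≡1, m^32≡1, m^64≡1, m^128≡1
203 = 128 + 64 + 8 + 2 + 1, so m^203 ≡ 1·1·1·1·208 ≡ 208 (mod 253)

208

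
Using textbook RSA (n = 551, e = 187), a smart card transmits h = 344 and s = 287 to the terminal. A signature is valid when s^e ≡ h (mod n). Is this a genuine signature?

s^187 mod 551 = 185
s^187 mod 551 = 185, but h = 344.

forged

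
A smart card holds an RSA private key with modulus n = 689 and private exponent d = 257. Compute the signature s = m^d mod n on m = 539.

587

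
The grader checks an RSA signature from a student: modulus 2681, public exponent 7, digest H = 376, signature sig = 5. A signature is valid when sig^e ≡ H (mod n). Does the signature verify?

verifies

Squares mod 2681: sig^1≡5, sig^2≡25, sig^4≡625
7 = 4 + 2 + 1, so sig^7 ≡ 625·25·5 ≡ 376 (mod 2681)
376 = H, so the signature checks out.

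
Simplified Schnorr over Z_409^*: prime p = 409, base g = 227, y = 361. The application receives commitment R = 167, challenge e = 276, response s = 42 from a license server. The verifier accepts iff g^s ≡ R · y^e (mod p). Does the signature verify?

g^s mod p:
Squares mod 409: 227^1≡227, 227^2≡404, 227^4≡25, 227^8≡216, 227^16≡30, 227^32≡82
42 = 32 + 8 + 2, so 227^42 ≡ 82·216·404 ≡ 193 (mod 409)
R · y^e mod p:
Squares mod 409: 361^1≡361, 361^2≡259, 361^4≡5, 361^8≡25, 361^16≡216, 361^32≡30, 361^64≡82, 361^128≡180, 361^256≡89
276 = 256 + 16 + 4, so 361^276 ≡ 89·216·5 ≡ 5 (mod 409)
167·5 = 835 ≡ 17 (mod 409)
193 ≠ 17; the check fails.

does not verify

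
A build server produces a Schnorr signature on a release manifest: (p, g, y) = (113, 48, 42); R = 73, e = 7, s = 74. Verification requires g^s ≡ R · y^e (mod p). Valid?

no

g^s mod p:
Squares mod 113: 48^1≡48, 48^2≡44, 48^4≡15, 48^8≡112, 48^16≡1, 48^32≡1, 48^64≡1
74 = 64 + 8 + 2, so 48^74 ≡ 1·112·44 ≡ 69 (mod 113)
R · y^e mod p:
Squares mod 113: 42^1≡42, 42^2≡69, 42^4≡15
7 = 4 + 2 + 1, so 42^7 ≡ 15·69·42 ≡ 78 (mod 113)
73·78 = 5694 ≡ 44 (mod 113)
69 ≠ 44; the check fails.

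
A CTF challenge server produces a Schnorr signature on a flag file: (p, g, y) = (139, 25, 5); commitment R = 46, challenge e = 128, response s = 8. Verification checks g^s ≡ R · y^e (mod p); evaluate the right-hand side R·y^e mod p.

113

5^2 = 25
5^4 ≡ 25^2 = 625 ≡ 69
5^8 ≡ 69^2 = 4761 ≡ 35
5^16 ≡ 35^2 = 1225 ≡ 113
5^32 ≡ 113^2 = 12769 ≡ 120
5^64 ≡ 120^2 = 14400 ≡ 83
5^128 ≡ 83^2 = 6889 ≡ 78
R · y^e ≡ 46·78 = 3588 ≡ 113 (mod 139)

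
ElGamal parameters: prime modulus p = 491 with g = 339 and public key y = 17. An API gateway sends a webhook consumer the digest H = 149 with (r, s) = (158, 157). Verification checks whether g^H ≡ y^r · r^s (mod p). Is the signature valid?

invalid

Left side g^H mod p:
Squares mod 491: 339^1≡339, 339^2≡27, 339^4≡238, 339^8≡179, 339^16≡126, 339^32≡164, 339^64≡382, 339^128≡97
149 = 128 + 16 + 4 + 1, so 339^149 ≡ 97·126·238·339 ≡ 464 (mod 491)
Right side y^r · r^s mod p:
Squares mod 491: 17^1≡17, 17^2≡289, 17^4≡51, 17^8≡146, 17^16≡203, 17^32≡456, 17^64≡243, 17^128≡129
158 = 128 + 16 + 8 + 4 + 2, so 17^158 ≡ 129·203·146·51·289 ≡ 438 (mod 491)
Squares mod 491: 158^1≡158, 158^2≡414, 158^4≡37, 158^8≡387, 158^16≡14, 158^32≡196, 158^64≡118, 158^128≡176
157 = 128 + 16 + 8 + 4 + 1, so 158^157 ≡ 176·14·387·37·158 ≡ 339 (mod 491)
438·339 = 148482 ≡ 200 (mod 491)
464 ≠ 200, so verification fails.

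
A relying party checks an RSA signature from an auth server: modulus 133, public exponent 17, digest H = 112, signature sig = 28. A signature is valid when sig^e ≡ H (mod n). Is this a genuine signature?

Squares mod 133: sig^1≡28, sig^2≡119, sig^4≡63, sig^8≡112, sig^16≡42
17 = 16 + 1, so sig^17 ≡ 42·28 ≡ 112 (mod 133)
112 = H, so the signature checks out.

genuine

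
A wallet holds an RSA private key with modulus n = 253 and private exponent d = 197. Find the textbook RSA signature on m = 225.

124

Squares mod 253: m^1≡225, m^2≡25, m^4≡119, m^8≡246, m^16≡49, m^32≡124, m^64≡196, m^128≡213
197 = 128 + 64 + 4 + 1, so m^197 ≡ 213·196·119·225 ≡ 124 (mod 253)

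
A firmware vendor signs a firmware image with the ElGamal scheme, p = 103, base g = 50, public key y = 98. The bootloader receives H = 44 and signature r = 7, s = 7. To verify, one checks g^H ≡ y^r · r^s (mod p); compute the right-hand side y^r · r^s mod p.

98^2 = 9604 ≡ 25
98^4 ≡ 25^2 = 625 ≡ 7
7 = 4 + 2 + 1, so 98^7 ≡ 7·25·98 ≡ 52 (mod 103)
7^2 = 49
7^4 ≡ 49^2 = 2401 ≡ 32
7 = 4 + 2 + 1, so 7^7 ≡ 32·49·7 ≡ 58 (mod 103)
y^r · r^s ≡ 52·58 = 3016 ≡ 29 (mod 103)

29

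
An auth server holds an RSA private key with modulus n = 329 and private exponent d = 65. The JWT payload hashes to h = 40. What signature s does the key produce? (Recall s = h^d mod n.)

129

h^2 ≡ 40^2 = 1600 ≡ 284
h^4 ≡ 284^2 = 80656 ≡ 51
h^8 ≡ 51^2 = 2601 ≡ 298
h^16 ≡ 298^2 = 88804 ≡ 303
h^32 ≡ 303^2 = 91809 ≡ 18
h^64 ≡ 18^2 = 324
65 = 64 + 1, so h^65 ≡ 324·40 ≡ 129 (mod 329)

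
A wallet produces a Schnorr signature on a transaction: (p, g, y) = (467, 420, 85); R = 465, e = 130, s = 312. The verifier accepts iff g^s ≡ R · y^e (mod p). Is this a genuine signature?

g^s mod p:
420^2 = 176400 ≡ 341
420^4 ≡ 341^2 = 116281 ≡ 465
420^8 ≡ 465^2 = 216225 ≡ 4
420^16 ≡ 4^2 = 16
420^32 ≡ 16^2 = 256
420^64 ≡ 256^2 = 65536 ≡ 156
420^128 ≡ 156^2 = 24336 ≡ 52
420^256 ≡ 52^2 = 2704 ≡ 369
312 = 256 + 32 + 16 + 8, so 420^312 ≡ 369·256·16·4 ≡ 381 (mod 467)
R · y^e mod p:
85^2 = 7225 ≡ 220
85^4 ≡ 220^2 = 48400 ≡ 299
85^8 ≡ 299^2 = 89401 ≡ 204
85^16 ≡ 204^2 = 41616 ≡ 53
85^32 ≡ 53^2 = 2809 ≡ 7
85^64 ≡ 7^2 = 49
85^128 ≡ 49^2 = 2401 ≡ 66
130 = 128 + 2, so 85^130 ≡ 66·220 ≡ 43 (mod 467)
465·43 = 19995 ≡ 381 (mod 467)
381 ≡ 381 (mod 467); signature holds.

genuine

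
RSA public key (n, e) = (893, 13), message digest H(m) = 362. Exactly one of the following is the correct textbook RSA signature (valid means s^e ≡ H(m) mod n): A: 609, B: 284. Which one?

Candidate A: 609^2 = 370881 ≡ 286; 609^4 ≡ 286^2 = 81796 ≡ 533; 609^8 ≡ 533^2 = 284089 ≡ 115; 13 = 8 + 4 + 1, so 609^13 ≡ 115·533·609 ≡ 362 (mod 893)
  → matches H(m) = 362
Candidate B: 284^2 = 80656 ≡ 286; 284^4 ≡ 286^2 = 81796 ≡ 533; 284^8 ≡ 533^2 = 284089 ≡ 115; 13 = 8 + 4 + 1, so 284^13 ≡ 115·533·284 ≡ 531 (mod 893)

A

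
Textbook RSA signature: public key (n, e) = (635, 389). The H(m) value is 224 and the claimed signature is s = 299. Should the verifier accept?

accept

s^2 ≡ 299^2 = 89401 ≡ 501
s^4 ≡ 501^2 = 251001 ≡ 176
s^8 ≡ 176^2 = 30976 ≡ 496
s^16 ≡ 496^2 = 246016 ≡ 271
s^32 ≡ 271^2 = 73441 ≡ 416
s^64 ≡ 416^2 = 173056 ≡ 336
s^128 ≡ 336^2 = 112896 ≡ 501
s^256 ≡ 501^2 = 251001 ≡ 176
389 = 256 + 128 + 4 + 1, so s^389 ≡ 176·501·176·299 ≡ 224 (mod 635)
224 = H(m), so the signature checks out.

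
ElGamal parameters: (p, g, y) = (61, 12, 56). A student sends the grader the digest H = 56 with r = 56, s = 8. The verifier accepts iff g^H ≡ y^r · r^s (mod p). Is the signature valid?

Left side g^H mod p:
Squares mod 61: 12^1≡12, 12^2≡22, 12^4≡57, 12^8≡16, 12^16≡12, 12^32≡22
56 = 32 + 16 + 8, so 12^56 ≡ 22·12·16 ≡ 15 (mod 61)
Right side y^r · r^s mod p:
Squares mod 61: 56^1≡56, 56^2≡25, 56^4≡15, 56^8≡42, 56^16≡56, 56^32≡25
56 = 32 + 16 + 8, so 56^56 ≡ 25·56·42 ≡ 57 (mod 61)
Squares mod 61: 56^1≡56, 56^2≡25, 56^4≡15, 56^8≡42
56^8 ≡ 42 (mod 61)
57·42 = 2394 ≡ 15 (mod 61)
15 ≡ 15 (mod 61), so the signature is genuine.

valid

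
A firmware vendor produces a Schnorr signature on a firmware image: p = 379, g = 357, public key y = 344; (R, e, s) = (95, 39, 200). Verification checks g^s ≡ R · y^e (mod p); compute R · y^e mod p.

305

344^2 = 118336 ≡ 88
344^4 ≡ 88^2 = 7744 ≡ 164
344^8 ≡ 164^2 = 26896 ≡ 366
344^16 ≡ 366^2 = 133956 ≡ 169
344^32 ≡ 169^2 = 28561 ≡ 136
39 = 32 + 4 + 2 + 1, so 344^39 ≡ 136·164·88·344 ≡ 83 (mod 379)
R · y^e ≡ 95·83 = 7885 ≡ 305 (mod 379)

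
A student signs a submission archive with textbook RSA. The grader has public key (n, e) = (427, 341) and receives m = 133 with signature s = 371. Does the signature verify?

Squares mod 427: s^1≡371, s^2≡147, s^4≡259, s^8≡42, s^16≡56, s^32≡147, s^64≡259, s^128≡42, s^256≡56
341 = 256 + 64 + 16 + 4 + 1, so s^341 ≡ 56·259·56·259·371 ≡ 126 (mod 427)
s^341 mod 427 = 126, but m = 133.

does not verify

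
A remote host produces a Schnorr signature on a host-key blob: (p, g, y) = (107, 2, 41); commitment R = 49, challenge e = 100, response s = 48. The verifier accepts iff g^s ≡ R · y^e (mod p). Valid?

g^s mod p:
2^2 = 4
2^4 ≡ 4^2 = 16
2^8 ≡ 16^2 = 256 ≡ 42
2^16 ≡ 42^2 = 1764 ≡ 52
2^32 ≡ 52^2 = 2704 ≡ 29
48 = 32 + 16, so 2^48 ≡ 29·52 ≡ 10 (mod 107)
R · y^e mod p:
41^2 = 1681 ≡ 76
41^4 ≡ 76^2 = 5776 ≡ 105
41^8 ≡ 105^2 = 11025 ≡ 4
41^16 ≡ 4^2 = 16
41^32 ≡ 16^2 = 256 ≡ 42
41^64 ≡ 42^2 = 1764 ≡ 52
100 = 64 + 32 + 4, so 41^100 ≡ 52·42·105 ≡ 19 (mod 107)
49·19 = 931 ≡ 75 (mod 107)
10 ≠ 75; the check fails.

no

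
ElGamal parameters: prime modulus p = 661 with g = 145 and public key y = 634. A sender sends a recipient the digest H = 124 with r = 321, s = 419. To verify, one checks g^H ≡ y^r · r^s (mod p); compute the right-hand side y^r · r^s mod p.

173

Squares mod 661: 634^1≡634, 634^2≡68, 634^4≡658, 634^8≡9, 634^16≡81, 634^32≡612, 634^64≡418, 634^128≡220, 634^256≡147
321 = 256 + 64 + 1, so 634^321 ≡ 147·418·634 ≡ 68 (mod 661)
Squares mod 661: 321^1≡321, 321^2≡586, 321^4≡337, 321^8≡538, 321^16≡587, 321^32≡188, 321^64≡311, 321^128≡215, 321^256≡616
419 = 256 + 128 + 32 + 2 + 1, so 321^419 ≡ 616·215·188·586·321 ≡ 265 (mod 661)
y^r · r^s ≡ 68·265 = 18020 ≡ 173 (mod 661)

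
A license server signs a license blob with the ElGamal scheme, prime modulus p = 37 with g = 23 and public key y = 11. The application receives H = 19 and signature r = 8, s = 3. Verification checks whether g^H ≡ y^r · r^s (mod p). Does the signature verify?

verifies

Left side g^H mod p:
23^2 = 529 ≡ 11
23^4 ≡ 11^2 = 121 ≡ 10
23^8 ≡ 10^2 = 100 ≡ 26
23^16 ≡ 26^2 = 676 ≡ 10
19 = 16 + 2 + 1, so 23^19 ≡ 10·11·23 ≡ 14 (mod 37)
Right side y^r · r^s mod p:
11^2 = 121 ≡ 10
11^4 ≡ 10^2 = 100 ≡ 26
11^8 ≡ 26^2 = 676 ≡ 10
8^2 = 64 ≡ 27
3 = 2 + 1, so 8^3 ≡ 27·8 ≡ 31 (mod 37)
10·31 = 310 ≡ 14 (mod 37)
14 ≡ 14 (mod 37), so the signature is genuine.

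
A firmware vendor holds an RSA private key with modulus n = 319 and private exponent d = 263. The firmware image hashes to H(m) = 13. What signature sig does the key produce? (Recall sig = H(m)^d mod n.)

(H(m))^2 ≡ 13^2 = 169
(H(m))^4 ≡ 169^2 = 28561 ≡ 170
(H(m))^8 ≡ 170^2 = 28900 ≡ 190
(H(m))^16 ≡ 190^2 = 36100 ≡ 53
(H(m))^32 ≡ 53^2 = 2809 ≡ 257
(H(m))^64 ≡ 257^2 = 66049 ≡ 16
(H(m))^128 ≡ 16^2 = 256
(H(m))^256 ≡ 256^2 = 65536 ≡ 141
263 = 256 + 4 + 2 + 1, so (H(m))^263 ≡ 141·170·169·13 ≡ 294 (mod 319)

294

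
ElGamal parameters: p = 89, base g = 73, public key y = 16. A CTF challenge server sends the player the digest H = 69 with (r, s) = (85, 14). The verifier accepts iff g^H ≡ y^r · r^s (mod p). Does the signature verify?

Left side g^H mod p:
73^2 = 5329 ≡ 78
73^4 ≡ 78^2 = 6084 ≡ 32
73^8 ≡ 32^2 = 1024 ≡ 45
73^16 ≡ 45^2 = 2025 ≡ 67
73^32 ≡ 67^2 = 4489 ≡ 39
73^64 ≡ 39^2 = 1521 ≡ 8
69 = 64 + 4 + 1, so 73^69 ≡ 8·32·73 ≡ 87 (mod 89)
Right side y^r · r^s mod p:
16^2 = 256 ≡ 78
16^4 ≡ 78^2 = 6084 ≡ 32
16^8 ≡ 32^2 = 1024 ≡ 45
16^16 ≡ 45^2 = 2025 ≡ 67
16^32 ≡ 67^2 = 4489 ≡ 39
16^64 ≡ 39^2 = 1521 ≡ 8
85 = 64 + 16 + 4 + 1, so 16^85 ≡ 8·67·32·16 ≡ 45 (mod 89)
85^2 = 7225 ≡ 16
85^4 ≡ 16^2 = 256 ≡ 78
85^8 ≡ 78^2 = 6084 ≡ 32
14 = 8 + 4 + 2, so 85^14 ≡ 32·78·16 ≡ 64 (mod 89)
45·64 = 2880 ≡ 32 (mod 89)
87 ≠ 32, so verification fails.

does not verify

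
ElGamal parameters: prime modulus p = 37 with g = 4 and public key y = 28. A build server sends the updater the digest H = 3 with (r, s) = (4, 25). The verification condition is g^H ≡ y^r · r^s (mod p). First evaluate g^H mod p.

4^2 = 16
3 = 2 + 1, so 4^3 ≡ 16·4 ≡ 27 (mod 37)

27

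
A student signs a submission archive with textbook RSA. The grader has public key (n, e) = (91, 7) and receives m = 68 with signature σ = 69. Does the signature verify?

does not verify

σ^2 ≡ 69^2 = 4761 ≡ 29
σ^4 ≡ 29^2 = 841 ≡ 22
7 = 4 + 2 + 1, so σ^7 ≡ 22·29·69 ≡ 69 (mod 91)
The recovered value 69 does not match the digest 68.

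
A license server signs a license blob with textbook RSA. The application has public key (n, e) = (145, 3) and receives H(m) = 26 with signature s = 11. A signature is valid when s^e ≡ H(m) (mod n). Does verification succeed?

Squares mod 145: s^1≡11, s^2≡121
3 = 2 + 1, so s^3 ≡ 121·11 ≡ 26 (mod 145)
s^3 mod 145 = 26 matches H(m).

passes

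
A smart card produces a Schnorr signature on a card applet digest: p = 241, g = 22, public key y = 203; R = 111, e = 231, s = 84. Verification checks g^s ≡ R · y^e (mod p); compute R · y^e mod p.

203^2 = 41209 ≡ 239
203^4 ≡ 239^2 = 57121 ≡ 4
203^8 ≡ 4^2 = 16
203^16 ≡ 16^2 = 256 ≡ 15
203^32 ≡ 15^2 = 225
203^64 ≡ 225^2 = 50625 ≡ 15
203^128 ≡ 15^2 = 225
231 = 128 + 64 + 32 + 4 + 2 + 1, so 203^231 ≡ 225·15·225·4·239·203 ≡ 197 (mod 241)
R · y^e ≡ 111·197 = 21867 ≡ 177 (mod 241)

177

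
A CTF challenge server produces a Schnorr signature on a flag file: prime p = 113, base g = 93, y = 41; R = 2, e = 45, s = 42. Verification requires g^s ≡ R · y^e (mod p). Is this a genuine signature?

forged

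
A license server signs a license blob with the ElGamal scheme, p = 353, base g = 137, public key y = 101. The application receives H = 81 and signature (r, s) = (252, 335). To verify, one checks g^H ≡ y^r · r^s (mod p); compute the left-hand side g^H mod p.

216

Squares mod 353: 137^1≡137, 137^2≡60, 137^4≡70, 137^8≡311, 137^16≡352, 137^32≡1, 137^64≡1
81 = 64 + 16 + 1, so 137^81 ≡ 1·352·137 ≡ 216 (mod 353)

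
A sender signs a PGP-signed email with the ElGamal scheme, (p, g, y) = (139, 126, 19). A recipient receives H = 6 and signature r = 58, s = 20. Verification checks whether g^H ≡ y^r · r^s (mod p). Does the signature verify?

does not verify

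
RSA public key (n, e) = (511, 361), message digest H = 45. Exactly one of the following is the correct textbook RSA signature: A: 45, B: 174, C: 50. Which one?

Candidate A: Squares mod 511: 45^1≡45, 45^2≡492, 45^4≡361, 45^8≡16, 45^16≡256, 45^32≡128, 45^64≡32, 45^128≡2, 45^256≡4; 361 = 256 + 64 + 32 + 8 + 1, so 45^361 ≡ 4·32·128·16·45 ≡ 45 (mod 511)
  → matches H = 45
Candidate B: Squares mod 511: 174^1≡174, 174^2≡127, 174^4≡288, 174^8≡162, 174^16≡183, 174^32≡274, 174^64≡470, 174^128≡148, 174^256≡442; 361 = 256 + 64 + 32 + 8 + 1, so 174^361 ≡ 442·470·274·162·174 ≡ 174 (mod 511)
Candidate C: Squares mod 511: 50^1≡50, 50^2≡456, 50^4≡470, 50^8≡148, 50^16≡442, 50^32≡162, 50^64≡183, 50^128≡274, 50^256≡470; 361 = 256 + 64 + 32 + 8 + 1, so 50^361 ≡ 470·183·162·148·50 ≡ 50 (mod 511)

A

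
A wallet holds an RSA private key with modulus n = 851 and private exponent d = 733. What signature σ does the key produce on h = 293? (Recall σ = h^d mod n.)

710

Squares mod 851: h^1≡293, h^2≡749, h^4≡192, h^8≡271, h^16≡255, h^32≡349, h^64≡108, h^128≡601, h^256≡377, h^512≡12
733 = 512 + 128 + 64 + 16 + 8 + 4 + 1, so h^733 ≡ 12·601·108·255·271·192·293 ≡ 710 (mod 851)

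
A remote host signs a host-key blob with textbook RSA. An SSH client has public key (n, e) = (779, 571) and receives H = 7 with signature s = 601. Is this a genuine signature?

forged

s^2 ≡ 601^2 = 361201 ≡ 524
s^4 ≡ 524^2 = 274576 ≡ 368
s^8 ≡ 368^2 = 135424 ≡ 657
s^16 ≡ 657^2 = 431649 ≡ 83
s^32 ≡ 83^2 = 6889 ≡ 657
s^64 ≡ 657^2 = 431649 ≡ 83
s^128 ≡ 83^2 = 6889 ≡ 657
s^256 ≡ 657^2 = 431649 ≡ 83
s^512 ≡ 83^2 = 6889 ≡ 657
571 = 512 + 32 + 16 + 8 + 2 + 1, so s^571 ≡ 657·657·83·657·524·601 ≡ 126 (mod 779)
s^571 mod 779 = 126, but H = 7.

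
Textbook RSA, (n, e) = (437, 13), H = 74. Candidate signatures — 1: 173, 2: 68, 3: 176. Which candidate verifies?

3

Candidate 1: Squares mod 437: 173^1≡173, 173^2≡213, 173^4≡358, 173^8≡123; 13 = 8 + 4 + 1, so 173^13 ≡ 123·358·173 ≡ 98 (mod 437)
Candidate 2: Squares mod 437: 68^1≡68, 68^2≡254, 68^4≡277, 68^8≡254; 13 = 8 + 4 + 1, so 68^13 ≡ 254·277·68 ≡ 68 (mod 437)
Candidate 3: Squares mod 437: 176^1≡176, 176^2≡386, 176^4≡416, 176^8≡4; 13 = 8 + 4 + 1, so 176^13 ≡ 4·416·176 ≡ 74 (mod 437)
  → matches H = 74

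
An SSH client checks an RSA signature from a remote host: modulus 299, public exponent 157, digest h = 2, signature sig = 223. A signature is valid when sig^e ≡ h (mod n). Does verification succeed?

passes

Squares mod 299: sig^1≡223, sig^2≡95, sig^4≡55, sig^8≡35, sig^16≡29, sig^32≡243, sig^64≡146, sig^128≡87
157 = 128 + 16 + 8 + 4 + 1, so sig^157 ≡ 87·29·35·55·223 ≡ 2 (mod 299)
sig^157 mod 299 = 2 matches h.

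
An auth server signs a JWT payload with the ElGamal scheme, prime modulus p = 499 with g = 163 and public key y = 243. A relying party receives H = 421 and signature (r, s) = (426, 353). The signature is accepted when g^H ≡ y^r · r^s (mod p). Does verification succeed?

passes

Left side g^H mod p:
163^421 mod 499 = 310
Right side y^r · r^s mod p:
243^426 mod 499 = 467
426^353 mod 499 = 271
467·271 = 126557 ≡ 310 (mod 499)
310 ≡ 310 (mod 499), so the signature is genuine.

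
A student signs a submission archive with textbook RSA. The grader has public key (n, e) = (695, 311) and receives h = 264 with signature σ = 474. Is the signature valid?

σ^2 ≡ 474^2 = 224676 ≡ 191
σ^4 ≡ 191^2 = 36481 ≡ 341
σ^8 ≡ 341^2 = 116281 ≡ 216
σ^16 ≡ 216^2 = 46656 ≡ 91
σ^32 ≡ 91^2 = 8281 ≡ 636
σ^64 ≡ 636^2 = 404496 ≡ 6
σ^128 ≡ 6^2 = 36
σ^256 ≡ 36^2 = 1296 ≡ 601
311 = 256 + 32 + 16 + 4 + 2 + 1, so σ^311 ≡ 601·636·91·341·191·474 ≡ 264 (mod 695)
264 = h, so the signature checks out.

valid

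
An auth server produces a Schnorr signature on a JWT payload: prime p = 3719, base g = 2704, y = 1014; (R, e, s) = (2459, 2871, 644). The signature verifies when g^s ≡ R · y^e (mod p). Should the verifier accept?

accept

g^s mod p:
2704^2 = 7311616 ≡ 62
2704^4 ≡ 62^2 = 3844 ≡ 125
2704^8 ≡ 125^2 = 15625 ≡ 749
2704^16 ≡ 749^2 = 561001 ≡ 3151
2704^32 ≡ 3151^2 = 9928801 ≡ 2790
2704^64 ≡ 2790^2 = 7784100 ≡ 233
2704^128 ≡ 233^2 = 54289 ≡ 2223
2704^256 ≡ 2223^2 = 4941729 ≡ 2897
2704^512 ≡ 2897^2 = 8392609 ≡ 2545
644 = 512 + 128 + 4, so 2704^644 ≡ 2545·2223·125 ≡ 1711 (mod 3719)
R · y^e mod p:
1014^2 = 1028196 ≡ 1752
1014^4 ≡ 1752^2 = 3069504 ≡ 1329
1014^8 ≡ 1329^2 = 1766241 ≡ 3435
1014^16 ≡ 3435^2 = 11799225 ≡ 2557
1014^32 ≡ 2557^2 = 6538249 ≡ 247
1014^64 ≡ 247^2 = 61009 ≡ 1505
1014^128 ≡ 1505^2 = 2265025 ≡ 154
1014^256 ≡ 154^2 = 23716 ≡ 1402
1014^512 ≡ 1402^2 = 1965604 ≡ 1972
1014^1024 ≡ 1972^2 = 3888784 ≡ 2429
1014^2048 ≡ 2429^2 = 5900041 ≡ 1707
2871 = 2048 + 512 + 256 + 32 + 16 + 4 + 2 + 1, so 1014^2871 ≡ 1707·1972·1402·247·2557·1329·1752·1014 ≡ 1501 (mod 3719)
2459·1501 = 3690959 ≡ 1711 (mod 3719)
1711 ≡ 1711 (mod 3719); signature holds.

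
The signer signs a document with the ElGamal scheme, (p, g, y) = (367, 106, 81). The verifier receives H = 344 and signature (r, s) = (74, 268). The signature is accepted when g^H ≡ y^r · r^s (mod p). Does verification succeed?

Left side g^H mod p:
Squares mod 367: 106^1≡106, 106^2≡226, 106^4≡63, 106^8≡299, 106^16≡220, 106^32≡323, 106^64≡101, 106^128≡292, 106^256≡120
344 = 256 + 64 + 16 + 8, so 106^344 ≡ 120·101·220·299 ≡ 49 (mod 367)
Right side y^r · r^s mod p:
Squares mod 367: 81^1≡81, 81^2≡322, 81^4≡190, 81^8≡134, 81^16≡340, 81^32≡362, 81^64≡25
74 = 64 + 8 + 2, so 81^74 ≡ 25·134·322 ≡ 87 (mod 367)
Squares mod 367: 74^1≡74, 74^2≡338, 74^4≡107, 74^8≡72, 74^16≡46, 74^32≡281, 74^64≡56, 74^128≡200, 74^256≡364
268 = 256 + 8 + 4, so 74^268 ≡ 364·72·107 ≡ 9 (mod 367)
87·9 = 783 ≡ 49 (mod 367)
49 ≡ 49 (mod 367), so the signature is genuine.

passes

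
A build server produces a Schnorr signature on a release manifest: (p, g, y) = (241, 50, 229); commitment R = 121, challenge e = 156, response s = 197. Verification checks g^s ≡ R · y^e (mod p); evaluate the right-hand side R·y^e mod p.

192

229^2 = 52441 ≡ 144
229^4 ≡ 144^2 = 20736 ≡ 10
229^8 ≡ 10^2 = 100
229^16 ≡ 100^2 = 10000 ≡ 119
229^32 ≡ 119^2 = 14161 ≡ 183
229^64 ≡ 183^2 = 33489 ≡ 231
229^128 ≡ 231^2 = 53361 ≡ 100
156 = 128 + 16 + 8 + 4, so 229^156 ≡ 100·119·100·10 ≡ 143 (mod 241)
R · y^e ≡ 121·143 = 17303 ≡ 192 (mod 241)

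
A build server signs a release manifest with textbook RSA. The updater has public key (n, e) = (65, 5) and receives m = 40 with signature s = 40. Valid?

yes

Squares mod 65: s^1≡40, s^2≡40, s^4≡40
5 = 4 + 1, so s^5 ≡ 40·40 ≡ 40 (mod 65)
s^5 mod 65 = 40 matches m.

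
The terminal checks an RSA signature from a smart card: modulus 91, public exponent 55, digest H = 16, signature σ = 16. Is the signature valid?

valid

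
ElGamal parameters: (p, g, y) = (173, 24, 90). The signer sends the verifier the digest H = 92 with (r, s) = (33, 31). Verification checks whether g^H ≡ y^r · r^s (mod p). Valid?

Left side g^H mod p:
24^2 = 576 ≡ 57
24^4 ≡ 57^2 = 3249 ≡ 135
24^8 ≡ 135^2 = 18225 ≡ 60
24^16 ≡ 60^2 = 3600 ≡ 140
24^32 ≡ 140^2 = 19600 ≡ 51
24^64 ≡ 51^2 = 2601 ≡ 6
92 = 64 + 16 + 8 + 4, so 24^92 ≡ 6·140·60·135 ≡ 83 (mod 173)
Right side y^r · r^s mod p:
90^2 = 8100 ≡ 142
90^4 ≡ 142^2 = 20164 ≡ 96
90^8 ≡ 96^2 = 9216 ≡ 47
90^16 ≡ 47^2 = 2209 ≡ 133
90^32 ≡ 133^2 = 17689 ≡ 43
33 = 32 + 1, so 90^33 ≡ 43·90 ≡ 64 (mod 173)
33^2 = 1089 ≡ 51
33^4 ≡ 51^2 = 2601 ≡ 6
33^8 ≡ 6^2 = 36
33^16 ≡ 36^2 = 1296 ≡ 85
31 = 16 + 8 + 4 + 2 + 1, so 33^31 ≡ 85·36·6·51·33 ≡ 4 (mod 173)
64·4 = 256 ≡ 83 (mod 173)
83 ≡ 83 (mod 173), so the signature is genuine.

yes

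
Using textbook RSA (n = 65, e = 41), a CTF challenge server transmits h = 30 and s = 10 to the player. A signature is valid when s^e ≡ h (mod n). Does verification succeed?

Squares mod 65: s^1≡10, s^2≡35, s^4≡55, s^8≡35, s^16≡55, s^32≡35
41 = 32 + 8 + 1, so s^41 ≡ 35·35·10 ≡ 30 (mod 65)
s^41 mod 65 = 30 matches h.

passes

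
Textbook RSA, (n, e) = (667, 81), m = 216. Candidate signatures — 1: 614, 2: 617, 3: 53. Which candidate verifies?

Candidate 1: Squares mod 667: 614^1≡614, 614^2≡141, 614^4≡538, 614^8≡633, 614^16≡489, 614^32≡335, 614^64≡169; 81 = 64 + 16 + 1, so 614^81 ≡ 169·489·614 ≡ 216 (mod 667)
  → matches m = 216
Candidate 2: Squares mod 667: 617^1≡617, 617^2≡499, 617^4≡210, 617^8≡78, 617^16≡81, 617^32≡558, 617^64≡542; 81 = 64 + 16 + 1, so 617^81 ≡ 542·81·617 ≡ 664 (mod 667)
Candidate 3: Squares mod 667: 53^1≡53, 53^2≡141, 53^4≡538, 53^8≡633, 53^16≡489, 53^32≡335, 53^64≡169; 81 = 64 + 16 + 1, so 53^81 ≡ 169·489·53 ≡ 451 (mod 667)

1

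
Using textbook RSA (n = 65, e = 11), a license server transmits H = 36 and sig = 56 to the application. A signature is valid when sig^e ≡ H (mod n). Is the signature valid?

valid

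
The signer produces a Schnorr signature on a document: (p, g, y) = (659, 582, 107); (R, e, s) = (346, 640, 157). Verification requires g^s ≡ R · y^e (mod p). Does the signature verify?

g^s mod p:
582^2 = 338724 ≡ 657
582^4 ≡ 657^2 = 431649 ≡ 4
582^8 ≡ 4^2 = 16
582^16 ≡ 16^2 = 256
582^32 ≡ 256^2 = 65536 ≡ 295
582^64 ≡ 295^2 = 87025 ≡ 37
582^128 ≡ 37^2 = 1369 ≡ 51
157 = 128 + 16 + 8 + 4 + 1, so 582^157 ≡ 51·256·16·4·582 ≡ 179 (mod 659)
R · y^e mod p:
107^2 = 11449 ≡ 246
107^4 ≡ 246^2 = 60516 ≡ 547
107^8 ≡ 547^2 = 299209 ≡ 23
107^16 ≡ 23^2 = 529
107^32 ≡ 529^2 = 279841 ≡ 425
107^64 ≡ 425^2 = 180625 ≡ 59
107^128 ≡ 59^2 = 3481 ≡ 186
107^256 ≡ 186^2 = 34596 ≡ 328
107^512 ≡ 328^2 = 107584 ≡ 167
640 = 512 + 128, so 107^640 ≡ 167·186 ≡ 89 (mod 659)
346·89 = 30794 ≡ 480 (mod 659)
179 ≠ 480; the check fails.

does not verify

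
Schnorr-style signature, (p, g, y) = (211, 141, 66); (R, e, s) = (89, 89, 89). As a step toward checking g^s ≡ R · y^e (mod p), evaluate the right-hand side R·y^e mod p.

22

66^89 mod 211 = 69
R · y^e ≡ 89·69 = 6141 ≡ 22 (mod 211)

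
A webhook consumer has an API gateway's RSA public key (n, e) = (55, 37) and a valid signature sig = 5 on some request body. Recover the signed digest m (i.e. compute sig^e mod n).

Squares mod 55: sig^1≡5, sig^2≡25, sig^4≡20, sig^8≡15, sig^16≡5, sig^32≡25
37 = 32 + 4 + 1, so sig^37 ≡ 25·20·5 ≡ 25 (mod 55)

25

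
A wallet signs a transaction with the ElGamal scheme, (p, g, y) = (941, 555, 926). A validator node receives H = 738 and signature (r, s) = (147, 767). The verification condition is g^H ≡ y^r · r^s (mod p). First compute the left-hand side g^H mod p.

823

555^2 = 308025 ≡ 318
555^4 ≡ 318^2 = 101124 ≡ 437
555^8 ≡ 437^2 = 190969 ≡ 887
555^16 ≡ 887^2 = 786769 ≡ 93
555^32 ≡ 93^2 = 8649 ≡ 180
555^64 ≡ 180^2 = 32400 ≡ 406
555^128 ≡ 406^2 = 164836 ≡ 161
555^256 ≡ 161^2 = 25921 ≡ 514
555^512 ≡ 514^2 = 264196 ≡ 716
738 = 512 + 128 + 64 + 32 + 2, so 555^738 ≡ 716·161·406·180·318 ≡ 823 (mod 941)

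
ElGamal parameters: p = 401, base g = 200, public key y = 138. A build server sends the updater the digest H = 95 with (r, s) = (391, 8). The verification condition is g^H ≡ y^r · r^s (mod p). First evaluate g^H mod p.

32

200^95 mod 401 = 32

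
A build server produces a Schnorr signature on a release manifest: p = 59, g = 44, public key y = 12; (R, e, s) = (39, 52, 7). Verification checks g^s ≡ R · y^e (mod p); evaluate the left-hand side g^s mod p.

23

Squares mod 59: 44^1≡44, 44^2≡48, 44^4≡3
7 = 4 + 2 + 1, so 44^7 ≡ 3·48·44 ≡ 23 (mod 59)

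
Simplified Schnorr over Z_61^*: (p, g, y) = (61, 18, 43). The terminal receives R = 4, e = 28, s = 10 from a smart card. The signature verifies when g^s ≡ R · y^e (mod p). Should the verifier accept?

reject

g^s mod p:
18^2 = 324 ≡ 19
18^4 ≡ 19^2 = 361 ≡ 56
18^8 ≡ 56^2 = 3136 ≡ 25
10 = 8 + 2, so 18^10 ≡ 25·19 ≡ 48 (mod 61)
R · y^e mod p:
43^2 = 1849 ≡ 19
43^4 ≡ 19^2 = 361 ≡ 56
43^8 ≡ 56^2 = 3136 ≡ 25
43^16 ≡ 25^2 = 625 ≡ 15
28 = 16 + 8 + 4, so 43^28 ≡ 15·25·56 ≡ 16 (mod 61)
4·16 = 64 ≡ 3 (mod 61)
48 ≠ 3; the check fails.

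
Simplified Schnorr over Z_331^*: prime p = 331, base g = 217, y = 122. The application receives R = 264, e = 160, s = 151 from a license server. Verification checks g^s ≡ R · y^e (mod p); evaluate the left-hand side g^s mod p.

222

217^2 = 47089 ≡ 87
217^4 ≡ 87^2 = 7569 ≡ 287
217^8 ≡ 287^2 = 82369 ≡ 281
217^16 ≡ 281^2 = 78961 ≡ 183
217^32 ≡ 183^2 = 33489 ≡ 58
217^64 ≡ 58^2 = 3364 ≡ 54
217^128 ≡ 54^2 = 2916 ≡ 268
151 = 128 + 16 + 4 + 2 + 1, so 217^151 ≡ 268·183·287·87·217 ≡ 222 (mod 331)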